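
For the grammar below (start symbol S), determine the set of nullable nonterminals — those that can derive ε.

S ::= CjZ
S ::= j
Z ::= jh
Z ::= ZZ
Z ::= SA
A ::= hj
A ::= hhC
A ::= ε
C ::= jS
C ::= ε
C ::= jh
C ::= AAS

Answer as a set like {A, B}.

Directly nullable (have an ε-rule): {A, C}.
Not nullable: S, Z — each has a terminal in every rule's right-hand side or depends on a non-nullable symbol.

{A, C}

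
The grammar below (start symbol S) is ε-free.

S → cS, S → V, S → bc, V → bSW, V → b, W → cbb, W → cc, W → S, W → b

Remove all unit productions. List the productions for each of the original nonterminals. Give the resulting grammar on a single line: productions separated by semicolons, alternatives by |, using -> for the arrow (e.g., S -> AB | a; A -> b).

S -> b | bc | cS | bSW; V -> b | bSW; W -> b | bc | cS | cc | bSW | cbb

Unit productions: S->V, W->S.
Unit pairs (A ⇒* B via units): (S,V), (W,S), (W,V).
S: inherits non-unit rules of {S, V} → b | bSW | bc | cS.
V: inherits non-unit rules of {V} → b | bSW.
W: inherits non-unit rules of {S, V, W} → b | bSW | bc | cS | cbb | cc.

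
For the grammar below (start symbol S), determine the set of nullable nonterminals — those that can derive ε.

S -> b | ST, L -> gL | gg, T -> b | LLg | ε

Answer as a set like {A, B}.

{T}

Directly nullable (have an ε-rule): {T}.
Not nullable: L, S — each has a terminal in every rule's right-hand side or depends on a non-nullable symbol.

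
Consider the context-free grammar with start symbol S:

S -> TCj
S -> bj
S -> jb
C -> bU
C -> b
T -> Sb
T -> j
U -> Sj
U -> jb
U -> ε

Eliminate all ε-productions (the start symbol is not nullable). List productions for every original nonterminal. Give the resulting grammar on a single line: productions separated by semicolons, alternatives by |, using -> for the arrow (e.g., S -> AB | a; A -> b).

S -> bj | jb | TCj; C -> b | bU; T -> j | Sb; U -> Sj | jb

Nullable set: {U}.
C -> bU: U nullable, giving b | bU.
Drop U -> ε.
Unchanged (no nullable symbols): S -> TCj; S -> bj; S -> jb; C -> b; T -> Sb; T -> j; U -> Sj; U -> jb.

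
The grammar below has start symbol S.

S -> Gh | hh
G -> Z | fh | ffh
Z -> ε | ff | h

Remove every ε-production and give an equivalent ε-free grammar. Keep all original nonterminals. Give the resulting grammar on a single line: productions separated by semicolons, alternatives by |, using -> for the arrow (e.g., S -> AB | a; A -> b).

Nullable set: {G, Z}.
S -> Gh: G nullable, giving Gh | h.
G -> Z: Z nullable, giving Z.
Drop Z -> ε.
Unchanged (no nullable symbols): S -> hh; G -> ffh; G -> fh; Z -> ff; Z -> h.

S -> h | Gh | hh; G -> Z | fh | ffh; Z -> h | ff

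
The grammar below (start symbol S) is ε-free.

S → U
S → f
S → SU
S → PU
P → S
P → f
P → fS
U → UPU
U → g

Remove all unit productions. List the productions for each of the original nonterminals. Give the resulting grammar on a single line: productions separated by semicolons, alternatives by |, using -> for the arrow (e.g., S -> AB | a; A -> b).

S -> f | g | PU | SU | UPU; P -> f | g | PU | SU | fS | UPU; U -> g | UPU

Unit productions: P->S, S->U.
Unit pairs (A ⇒* B via units): (P,S), (P,U), (S,U).
S: inherits non-unit rules of {S, U} → PU | SU | UPU | f | g.
P: inherits non-unit rules of {P, S, U} → PU | SU | UPU | f | fS | g.
U: inherits non-unit rules of {U} → UPU | g.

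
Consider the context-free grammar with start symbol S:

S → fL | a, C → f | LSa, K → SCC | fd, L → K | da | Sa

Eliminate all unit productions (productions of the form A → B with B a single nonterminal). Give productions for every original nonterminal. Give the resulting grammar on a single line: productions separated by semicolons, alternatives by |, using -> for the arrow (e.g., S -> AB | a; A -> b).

Unit productions: L->K.
Unit pairs (A ⇒* B via units): (L,K).
S: inherits non-unit rules of {S} → a | fL.
C: inherits non-unit rules of {C} → LSa | f.
K: inherits non-unit rules of {K} → SCC | fd.
L: inherits non-unit rules of {K, L} → SCC | Sa | da | fd.

S -> a | fL; C -> f | LSa; K -> fd | SCC; L -> Sa | da | fd | SCC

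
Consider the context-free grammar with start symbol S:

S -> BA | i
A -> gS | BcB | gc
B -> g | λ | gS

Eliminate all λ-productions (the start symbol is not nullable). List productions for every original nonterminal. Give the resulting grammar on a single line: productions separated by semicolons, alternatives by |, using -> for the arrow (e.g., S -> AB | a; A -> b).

S -> A | i | BA; A -> c | Bc | cB | gS | gc | BcB; B -> g | gS

Nullable set: {B}.
S -> BA: B nullable, giving A | BA.
A -> BcB: B, B nullable, giving Bc | BcB | c | cB.
Drop B -> λ.
Unchanged (no nullable symbols): S -> i; A -> gS; A -> gc; B -> g; B -> gS.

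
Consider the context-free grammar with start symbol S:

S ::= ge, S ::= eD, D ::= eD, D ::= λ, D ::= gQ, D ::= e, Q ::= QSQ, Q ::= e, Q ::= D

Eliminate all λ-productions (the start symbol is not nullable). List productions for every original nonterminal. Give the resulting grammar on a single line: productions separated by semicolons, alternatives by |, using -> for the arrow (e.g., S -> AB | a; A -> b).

Nullable set: {D, Q}.
S -> eD: D nullable, giving e | eD.
Drop D -> λ.
D -> eD: D nullable, giving e | eD.
D -> gQ: Q nullable, giving g | gQ.
Q -> D: D nullable, giving D.
Q -> QSQ: Q, Q nullable, giving QS | QSQ | S | SQ.
Unchanged (no nullable symbols): S -> ge; D -> e; Q -> e.

S -> e | eD | ge; D -> e | g | eD | gQ; Q -> D | S | e | QS | SQ | QSQ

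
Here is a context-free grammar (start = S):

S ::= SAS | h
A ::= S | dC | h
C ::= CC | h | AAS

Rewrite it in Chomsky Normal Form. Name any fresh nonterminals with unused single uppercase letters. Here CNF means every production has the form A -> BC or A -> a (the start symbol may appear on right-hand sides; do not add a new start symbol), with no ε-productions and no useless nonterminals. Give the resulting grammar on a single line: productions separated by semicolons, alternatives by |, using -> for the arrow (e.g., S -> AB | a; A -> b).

No ε-productions.
After unit-elimination: S -> h | SAS; A -> h | dC | SAS; C -> h | CC | AAS.
TERM: introduce B -> d and substitute in every rule of length ≥2.
BIN: A -> SAS becomes A -> SD, D -> AS; C -> AAS becomes C -> AE, E -> AS; S -> SAS becomes S -> SF, F -> AS.

S -> h | SF; A -> h | BC | SD; B -> d; C -> h | AE | CC; D -> AS; E -> AS; F -> AS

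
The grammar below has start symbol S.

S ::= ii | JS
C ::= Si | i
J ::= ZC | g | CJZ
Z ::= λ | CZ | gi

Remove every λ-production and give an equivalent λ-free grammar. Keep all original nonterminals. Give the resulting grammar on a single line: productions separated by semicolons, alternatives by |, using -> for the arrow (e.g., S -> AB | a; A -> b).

Nullable set: {Z}.
J -> CJZ: Z nullable, giving CJ | CJZ.
J -> ZC: Z nullable, giving C | ZC.
Drop Z -> λ.
Z -> CZ: Z nullable, giving C | CZ.
Unchanged (no nullable symbols): S -> JS; S -> ii; C -> Si; C -> i; J -> g; Z -> gi.

S -> JS | ii; C -> i | Si; J -> C | g | CJ | ZC | CJZ; Z -> C | CZ | gi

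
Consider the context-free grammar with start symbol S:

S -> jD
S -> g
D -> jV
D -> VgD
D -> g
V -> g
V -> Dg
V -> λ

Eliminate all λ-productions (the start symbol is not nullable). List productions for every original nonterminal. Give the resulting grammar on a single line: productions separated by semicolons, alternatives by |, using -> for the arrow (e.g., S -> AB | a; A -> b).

S -> g | jD; D -> g | j | gD | jV | VgD; V -> g | Dg

Nullable set: {V}.
D -> VgD: V nullable, giving VgD | gD.
D -> jV: V nullable, giving j | jV.
Drop V -> λ.
Unchanged (no nullable symbols): S -> g; S -> jD; D -> g; V -> Dg; V -> g.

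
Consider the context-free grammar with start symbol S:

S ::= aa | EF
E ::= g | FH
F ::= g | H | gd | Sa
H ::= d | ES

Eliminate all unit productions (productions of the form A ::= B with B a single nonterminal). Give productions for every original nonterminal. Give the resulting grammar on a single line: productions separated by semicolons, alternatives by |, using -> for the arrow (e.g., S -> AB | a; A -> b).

S -> EF | aa; E -> g | FH; F -> d | g | ES | Sa | gd; H -> d | ES

Unit productions: F->H.
Unit pairs (A ⇒* B via units): (F,H).
S: inherits non-unit rules of {S} → EF | aa.
E: inherits non-unit rules of {E} → FH | g.
F: inherits non-unit rules of {F, H} → ES | Sa | d | g | gd.
H: inherits non-unit rules of {H} → ES | d.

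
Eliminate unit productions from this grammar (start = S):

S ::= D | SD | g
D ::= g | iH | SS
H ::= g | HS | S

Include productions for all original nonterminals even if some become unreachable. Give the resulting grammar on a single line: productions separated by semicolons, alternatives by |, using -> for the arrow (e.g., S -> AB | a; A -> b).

S -> g | SD | SS | iH; D -> g | SS | iH; H -> g | HS | SD | SS | iH

Unit productions: H->S, S->D.
Unit pairs (A ⇒* B via units): (H,D), (H,S), (S,D).
S: inherits non-unit rules of {D, S} → SD | SS | g | iH.
D: inherits non-unit rules of {D} → SS | g | iH.
H: inherits non-unit rules of {D, H, S} → HS | SD | SS | g | iH.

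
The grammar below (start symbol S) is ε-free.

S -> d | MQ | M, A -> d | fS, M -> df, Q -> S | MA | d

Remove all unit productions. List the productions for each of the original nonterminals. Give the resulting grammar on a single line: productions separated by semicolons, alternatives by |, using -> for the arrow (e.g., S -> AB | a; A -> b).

S -> d | MQ | df; A -> d | fS; M -> df; Q -> d | MA | MQ | df

Unit productions: Q->S, S->M.
Unit pairs (A ⇒* B via units): (Q,M), (Q,S), (S,M).
S: inherits non-unit rules of {M, S} → MQ | d | df.
A: inherits non-unit rules of {A} → d | fS.
M: inherits non-unit rules of {M} → df.
Q: inherits non-unit rules of {M, Q, S} → MA | MQ | d | df.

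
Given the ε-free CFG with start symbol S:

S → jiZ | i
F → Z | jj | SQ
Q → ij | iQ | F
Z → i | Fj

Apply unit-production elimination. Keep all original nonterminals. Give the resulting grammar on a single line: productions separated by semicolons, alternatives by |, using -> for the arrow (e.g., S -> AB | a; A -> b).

Unit productions: F->Z, Q->F.
Unit pairs (A ⇒* B via units): (F,Z), (Q,F), (Q,Z).
S: inherits non-unit rules of {S} → i | jiZ.
F: inherits non-unit rules of {F, Z} → Fj | SQ | i | jj.
Q: inherits non-unit rules of {F, Q, Z} → Fj | SQ | i | iQ | ij | jj.
Z: inherits non-unit rules of {Z} → Fj | i.

S -> i | jiZ; F -> i | Fj | SQ | jj; Q -> i | Fj | SQ | iQ | ij | jj; Z -> i | Fj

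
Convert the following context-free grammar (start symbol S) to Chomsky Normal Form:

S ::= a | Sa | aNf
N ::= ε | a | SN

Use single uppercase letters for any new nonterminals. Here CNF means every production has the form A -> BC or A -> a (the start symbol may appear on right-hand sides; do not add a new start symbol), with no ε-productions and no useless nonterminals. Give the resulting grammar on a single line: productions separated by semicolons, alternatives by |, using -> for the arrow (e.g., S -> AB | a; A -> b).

Nullable: {N}; after ε-elimination: S -> a | Sa | af | aNf; N -> S | a | SN.
After unit-elimination: S -> a | Sa | af | aNf; N -> a | SN | Sa | af | aNf.
TERM: introduce A -> a, B -> f and substitute in every rule of length ≥2.
BIN: N -> ANB becomes N -> AC, C -> NB; S -> ANB becomes S -> AD, D -> NB.

S -> a | AB | AD | SA; A -> a; B -> f; C -> NB; D -> NB; N -> a | AB | AC | SA | SN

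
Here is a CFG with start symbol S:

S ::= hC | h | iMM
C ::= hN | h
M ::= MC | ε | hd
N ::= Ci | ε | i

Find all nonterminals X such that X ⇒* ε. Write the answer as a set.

{M, N}

Directly nullable (have an ε-rule): {M, N}.
Not nullable: C, S — each has a terminal in every rule's right-hand side or depends on a non-nullable symbol.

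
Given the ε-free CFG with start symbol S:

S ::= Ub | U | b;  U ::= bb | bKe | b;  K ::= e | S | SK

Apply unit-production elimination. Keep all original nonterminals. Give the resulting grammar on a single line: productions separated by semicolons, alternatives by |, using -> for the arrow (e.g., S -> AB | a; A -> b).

Unit productions: K->S, S->U.
Unit pairs (A ⇒* B via units): (K,S), (K,U), (S,U).
S: inherits non-unit rules of {S, U} → Ub | b | bKe | bb.
K: inherits non-unit rules of {K, S, U} → SK | Ub | b | bKe | bb | e.
U: inherits non-unit rules of {U} → b | bKe | bb.

S -> b | Ub | bb | bKe; K -> b | e | SK | Ub | bb | bKe; U -> b | bb | bKe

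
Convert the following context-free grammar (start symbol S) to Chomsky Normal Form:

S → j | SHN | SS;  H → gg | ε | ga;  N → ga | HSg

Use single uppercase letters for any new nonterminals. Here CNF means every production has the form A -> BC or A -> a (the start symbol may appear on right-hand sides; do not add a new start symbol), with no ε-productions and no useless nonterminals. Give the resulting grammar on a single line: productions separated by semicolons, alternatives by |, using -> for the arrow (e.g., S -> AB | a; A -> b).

Nullable: {H}; after ε-elimination: S -> j | SN | SS | SHN; H -> ga | gg; N -> Sg | ga | HSg.
No unit productions to eliminate.
TERM: introduce B -> a, A -> g and substitute in every rule of length ≥2.
BIN: N -> HSA becomes N -> HC, C -> SA; S -> SHN becomes S -> SD, D -> HN.

S -> j | SD | SN | SS; A -> g; B -> a; C -> SA; D -> HN; H -> AA | AB; N -> AB | HC | SA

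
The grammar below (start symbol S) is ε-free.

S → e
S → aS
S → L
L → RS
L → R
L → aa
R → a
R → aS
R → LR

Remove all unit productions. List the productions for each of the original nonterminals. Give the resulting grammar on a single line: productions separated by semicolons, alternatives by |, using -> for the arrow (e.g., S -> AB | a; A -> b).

Unit productions: L->R, S->L.
Unit pairs (A ⇒* B via units): (L,R), (S,L), (S,R).
S: inherits non-unit rules of {L, R, S} → LR | RS | a | aS | aa | e.
L: inherits non-unit rules of {L, R} → LR | RS | a | aS | aa.
R: inherits non-unit rules of {R} → LR | a | aS.

S -> a | e | LR | RS | aS | aa; L -> a | LR | RS | aS | aa; R -> a | LR | aS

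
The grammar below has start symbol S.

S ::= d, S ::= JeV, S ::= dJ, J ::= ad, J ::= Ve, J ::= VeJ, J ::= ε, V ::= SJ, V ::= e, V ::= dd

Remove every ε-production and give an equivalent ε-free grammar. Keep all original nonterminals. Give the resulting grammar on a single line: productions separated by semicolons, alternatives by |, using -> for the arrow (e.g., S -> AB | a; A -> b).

Nullable set: {J}.
S -> JeV: J nullable, giving JeV | eV.
S -> dJ: J nullable, giving d | dJ.
Drop J -> ε.
J -> VeJ: J nullable, giving Ve | VeJ.
V -> SJ: J nullable, giving S | SJ.
Unchanged (no nullable symbols): S -> d; J -> Ve; J -> ad; V -> dd; V -> e.

S -> d | dJ | eV | JeV; J -> Ve | ad | VeJ; V -> S | e | SJ | dd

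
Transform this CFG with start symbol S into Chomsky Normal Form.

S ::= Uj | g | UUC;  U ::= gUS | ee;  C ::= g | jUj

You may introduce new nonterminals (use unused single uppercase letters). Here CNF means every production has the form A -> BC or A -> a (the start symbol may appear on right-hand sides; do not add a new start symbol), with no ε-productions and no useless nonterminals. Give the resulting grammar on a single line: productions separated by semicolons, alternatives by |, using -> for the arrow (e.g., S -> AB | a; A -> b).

S -> g | UA | UF; A -> j; B -> e; C -> g | AE; D -> g; E -> UA; F -> UC; G -> US; U -> BB | DG

No ε-productions.
No unit productions to eliminate.
TERM: introduce B -> e, D -> g, A -> j and substitute in every rule of length ≥2.
BIN: C -> AUA becomes C -> AE, E -> UA; S -> UUC becomes S -> UF, F -> UC; U -> DUS becomes U -> DG, G -> US.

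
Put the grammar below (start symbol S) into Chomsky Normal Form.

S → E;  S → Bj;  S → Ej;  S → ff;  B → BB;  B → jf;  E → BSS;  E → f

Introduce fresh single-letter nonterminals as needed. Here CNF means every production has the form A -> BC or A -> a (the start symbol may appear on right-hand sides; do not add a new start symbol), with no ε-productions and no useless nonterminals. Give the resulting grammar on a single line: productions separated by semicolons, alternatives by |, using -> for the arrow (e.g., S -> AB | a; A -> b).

No ε-productions.
After unit-elimination: S -> f | Bj | Ej | ff | BSS; B -> BB | jf; E -> f | BSS.
TERM: introduce C -> f, A -> j and substitute in every rule of length ≥2.
BIN: E -> BSS becomes E -> BD, D -> SS; S -> BSS becomes S -> BF, F -> SS.

S -> f | BA | BF | CC | EA; A -> j; B -> AC | BB; C -> f; D -> SS; E -> f | BD; F -> SS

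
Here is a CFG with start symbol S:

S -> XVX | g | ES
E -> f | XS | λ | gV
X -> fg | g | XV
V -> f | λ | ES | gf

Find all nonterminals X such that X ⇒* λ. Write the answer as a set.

{E, V}

Directly nullable (have an ε-rule): {E, V}.
Not nullable: S, X — each has a terminal in every rule's right-hand side or depends on a non-nullable symbol.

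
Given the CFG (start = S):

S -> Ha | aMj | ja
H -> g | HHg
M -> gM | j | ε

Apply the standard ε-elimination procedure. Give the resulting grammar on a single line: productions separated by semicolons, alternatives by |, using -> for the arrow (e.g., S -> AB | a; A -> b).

Nullable set: {M}.
S -> aMj: M nullable, giving aMj | aj.
Drop M -> ε.
M -> gM: M nullable, giving g | gM.
Unchanged (no nullable symbols): S -> Ha; S -> ja; H -> HHg; H -> g; M -> j.

S -> Ha | aj | ja | aMj; H -> g | HHg; M -> g | j | gM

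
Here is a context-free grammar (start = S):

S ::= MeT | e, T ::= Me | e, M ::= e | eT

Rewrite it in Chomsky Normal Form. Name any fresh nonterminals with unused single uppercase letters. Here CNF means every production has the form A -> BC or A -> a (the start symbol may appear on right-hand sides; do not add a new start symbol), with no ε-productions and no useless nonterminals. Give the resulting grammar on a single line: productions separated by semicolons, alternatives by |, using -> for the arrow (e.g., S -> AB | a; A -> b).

S -> e | MB; A -> e; B -> AT; M -> e | AT; T -> e | MA

No ε-productions.
No unit productions to eliminate.
TERM: introduce A -> e and substitute in every rule of length ≥2.
BIN: S -> MAT becomes S -> MB, B -> AT.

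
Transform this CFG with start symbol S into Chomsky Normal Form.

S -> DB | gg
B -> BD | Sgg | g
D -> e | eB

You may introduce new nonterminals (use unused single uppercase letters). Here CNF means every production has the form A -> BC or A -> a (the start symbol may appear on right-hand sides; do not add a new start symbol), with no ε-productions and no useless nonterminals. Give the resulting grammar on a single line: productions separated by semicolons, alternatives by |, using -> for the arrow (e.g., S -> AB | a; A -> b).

S -> AA | DB; A -> g; B -> g | BD | SE; C -> e; D -> e | CB; E -> AA

No ε-productions.
No unit productions to eliminate.
TERM: introduce C -> e, A -> g and substitute in every rule of length ≥2.
BIN: B -> SAA becomes B -> SE, E -> AA.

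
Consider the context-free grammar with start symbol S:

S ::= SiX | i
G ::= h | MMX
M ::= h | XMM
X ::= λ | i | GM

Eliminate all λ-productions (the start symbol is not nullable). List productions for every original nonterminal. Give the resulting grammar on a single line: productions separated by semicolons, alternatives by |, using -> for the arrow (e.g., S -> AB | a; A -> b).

Nullable set: {X}.
S -> SiX: X nullable, giving Si | SiX.
G -> MMX: X nullable, giving MM | MMX.
M -> XMM: X nullable, giving MM | XMM.
Drop X -> λ.
Unchanged (no nullable symbols): S -> i; G -> h; M -> h; X -> GM; X -> i.

S -> i | Si | SiX; G -> h | MM | MMX; M -> h | MM | XMM; X -> i | GM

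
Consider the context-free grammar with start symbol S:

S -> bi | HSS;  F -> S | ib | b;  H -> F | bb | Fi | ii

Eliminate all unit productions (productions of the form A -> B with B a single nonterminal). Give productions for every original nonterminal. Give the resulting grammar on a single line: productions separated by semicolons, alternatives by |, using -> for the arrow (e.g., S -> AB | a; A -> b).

S -> bi | HSS; F -> b | bi | ib | HSS; H -> b | Fi | bb | bi | ib | ii | HSS

Unit productions: F->S, H->F.
Unit pairs (A ⇒* B via units): (F,S), (H,F), (H,S).
S: inherits non-unit rules of {S} → HSS | bi.
F: inherits non-unit rules of {F, S} → HSS | b | bi | ib.
H: inherits non-unit rules of {F, H, S} → Fi | HSS | b | bb | bi | ib | ii.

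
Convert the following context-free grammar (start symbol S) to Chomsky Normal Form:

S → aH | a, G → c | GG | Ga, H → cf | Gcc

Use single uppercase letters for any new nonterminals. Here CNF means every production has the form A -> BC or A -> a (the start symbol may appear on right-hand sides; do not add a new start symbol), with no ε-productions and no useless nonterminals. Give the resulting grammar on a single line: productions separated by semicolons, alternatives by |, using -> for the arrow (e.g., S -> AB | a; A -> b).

S -> a | AH; A -> a; B -> c; C -> f; D -> BB; G -> c | GA | GG; H -> BC | GD

No ε-productions.
No unit productions to eliminate.
TERM: introduce A -> a, B -> c, C -> f and substitute in every rule of length ≥2.
BIN: H -> GBB becomes H -> GD, D -> BB.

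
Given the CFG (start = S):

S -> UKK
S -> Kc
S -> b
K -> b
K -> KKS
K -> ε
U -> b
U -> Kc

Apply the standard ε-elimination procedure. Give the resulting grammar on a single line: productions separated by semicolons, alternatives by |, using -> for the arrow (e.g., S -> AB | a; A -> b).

S -> U | b | c | Kc | UK | UKK; K -> S | b | KS | KKS; U -> b | c | Kc

Nullable set: {K}.
S -> Kc: K nullable, giving Kc | c.
S -> UKK: K, K nullable, giving U | UK | UKK.
Drop K -> ε.
K -> KKS: K, K nullable, giving KKS | KS | S.
U -> Kc: K nullable, giving Kc | c.
Unchanged (no nullable symbols): S -> b; K -> b; U -> b.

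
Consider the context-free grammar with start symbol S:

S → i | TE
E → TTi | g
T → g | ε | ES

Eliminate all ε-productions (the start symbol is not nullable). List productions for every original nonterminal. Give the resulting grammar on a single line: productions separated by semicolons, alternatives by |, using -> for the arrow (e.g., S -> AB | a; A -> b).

Nullable set: {T}.
S -> TE: T nullable, giving E | TE.
E -> TTi: T, T nullable, giving TTi | Ti | i.
Drop T -> ε.
Unchanged (no nullable symbols): S -> i; E -> g; T -> ES; T -> g.

S -> E | i | TE; E -> g | i | Ti | TTi; T -> g | ES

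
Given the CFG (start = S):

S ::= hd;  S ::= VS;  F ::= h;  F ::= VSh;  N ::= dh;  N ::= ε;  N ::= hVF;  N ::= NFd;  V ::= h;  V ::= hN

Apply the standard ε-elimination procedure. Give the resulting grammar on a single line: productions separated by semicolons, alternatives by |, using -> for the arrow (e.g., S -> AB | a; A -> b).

S -> VS | hd; F -> h | VSh; N -> Fd | dh | NFd | hVF; V -> h | hN

Nullable set: {N}.
Drop N -> ε.
N -> NFd: N nullable, giving Fd | NFd.
V -> hN: N nullable, giving h | hN.
Unchanged (no nullable symbols): S -> VS; S -> hd; F -> VSh; F -> h; N -> dh; N -> hVF; V -> h.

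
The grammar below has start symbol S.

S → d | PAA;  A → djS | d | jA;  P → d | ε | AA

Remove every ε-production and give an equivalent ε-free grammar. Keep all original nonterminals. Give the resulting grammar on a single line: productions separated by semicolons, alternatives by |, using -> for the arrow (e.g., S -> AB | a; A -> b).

Nullable set: {P}.
S -> PAA: P nullable, giving AA | PAA.
Drop P -> ε.
Unchanged (no nullable symbols): S -> d; A -> d; A -> djS; A -> jA; P -> AA; P -> d.

S -> d | AA | PAA; A -> d | jA | djS; P -> d | AA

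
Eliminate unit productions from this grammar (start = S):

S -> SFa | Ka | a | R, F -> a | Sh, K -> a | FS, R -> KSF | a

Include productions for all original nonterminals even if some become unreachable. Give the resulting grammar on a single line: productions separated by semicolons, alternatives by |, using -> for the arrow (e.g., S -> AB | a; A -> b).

S -> a | Ka | KSF | SFa; F -> a | Sh; K -> a | FS; R -> a | KSF

Unit productions: S->R.
Unit pairs (A ⇒* B via units): (S,R).
S: inherits non-unit rules of {R, S} → KSF | Ka | SFa | a.
F: inherits non-unit rules of {F} → Sh | a.
K: inherits non-unit rules of {K} → FS | a.
R: inherits non-unit rules of {R} → KSF | a.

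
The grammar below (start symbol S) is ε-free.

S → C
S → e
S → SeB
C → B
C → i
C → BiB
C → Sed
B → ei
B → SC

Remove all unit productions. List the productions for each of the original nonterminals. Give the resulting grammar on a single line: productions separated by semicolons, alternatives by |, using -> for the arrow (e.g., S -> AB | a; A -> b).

S -> e | i | SC | ei | BiB | SeB | Sed; B -> SC | ei; C -> i | SC | ei | BiB | Sed

Unit productions: C->B, S->C.
Unit pairs (A ⇒* B via units): (C,B), (S,B), (S,C).
S: inherits non-unit rules of {B, C, S} → BiB | SC | SeB | Sed | e | ei | i.
B: inherits non-unit rules of {B} → SC | ei.
C: inherits non-unit rules of {B, C} → BiB | SC | Sed | ei | i.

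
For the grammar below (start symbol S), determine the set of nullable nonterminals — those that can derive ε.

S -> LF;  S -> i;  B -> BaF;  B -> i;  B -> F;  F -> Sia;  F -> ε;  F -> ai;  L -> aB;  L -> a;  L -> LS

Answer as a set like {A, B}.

Directly nullable (have an ε-rule): {F}.
B is nullable via B -> F (every symbol on the right is already known nullable).
Not nullable: L, S — each has a terminal in every rule's right-hand side or depends on a non-nullable symbol.

{B, F}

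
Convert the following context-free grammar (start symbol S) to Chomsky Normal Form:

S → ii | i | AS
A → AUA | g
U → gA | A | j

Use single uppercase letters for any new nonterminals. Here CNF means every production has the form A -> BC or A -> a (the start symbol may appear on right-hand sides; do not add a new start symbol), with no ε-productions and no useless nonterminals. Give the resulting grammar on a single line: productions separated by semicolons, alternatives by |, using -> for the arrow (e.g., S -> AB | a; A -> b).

No ε-productions.
After unit-elimination: S -> i | AS | ii; A -> g | AUA; U -> g | j | gA | AUA.
TERM: introduce C -> g, B -> i and substitute in every rule of length ≥2.
BIN: A -> AUA becomes A -> AD, D -> UA; U -> AUA becomes U -> AE, E -> UA.

S -> i | AS | BB; A -> g | AD; B -> i; C -> g; D -> UA; E -> UA; U -> g | j | AE | CA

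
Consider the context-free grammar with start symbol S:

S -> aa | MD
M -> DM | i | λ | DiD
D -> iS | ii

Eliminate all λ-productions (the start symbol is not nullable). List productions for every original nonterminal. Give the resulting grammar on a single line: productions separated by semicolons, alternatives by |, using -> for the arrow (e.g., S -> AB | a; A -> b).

Nullable set: {M}.
S -> MD: M nullable, giving D | MD.
Drop M -> λ.
M -> DM: M nullable, giving D | DM.
Unchanged (no nullable symbols): S -> aa; D -> iS; D -> ii; M -> DiD; M -> i.

S -> D | MD | aa; D -> iS | ii; M -> D | i | DM | DiD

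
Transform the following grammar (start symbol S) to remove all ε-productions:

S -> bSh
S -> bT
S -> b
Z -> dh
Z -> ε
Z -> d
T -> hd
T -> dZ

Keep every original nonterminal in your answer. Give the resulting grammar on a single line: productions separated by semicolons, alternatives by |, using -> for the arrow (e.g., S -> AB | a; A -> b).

S -> b | bT | bSh; T -> d | dZ | hd; Z -> d | dh

Nullable set: {Z}.
T -> dZ: Z nullable, giving d | dZ.
Drop Z -> ε.
Unchanged (no nullable symbols): S -> b; S -> bSh; S -> bT; T -> hd; Z -> d; Z -> dh.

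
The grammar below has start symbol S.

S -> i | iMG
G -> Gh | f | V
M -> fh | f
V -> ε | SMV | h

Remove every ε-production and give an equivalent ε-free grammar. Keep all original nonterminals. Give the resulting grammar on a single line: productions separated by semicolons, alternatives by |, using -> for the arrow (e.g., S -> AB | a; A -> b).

Nullable set: {G, V}.
S -> iMG: G nullable, giving iM | iMG.
G -> Gh: G nullable, giving Gh | h.
G -> V: V nullable, giving V.
Drop V -> ε.
V -> SMV: V nullable, giving SM | SMV.
Unchanged (no nullable symbols): S -> i; G -> f; M -> f; M -> fh; V -> h.

S -> i | iM | iMG; G -> V | f | h | Gh; M -> f | fh; V -> h | SM | SMV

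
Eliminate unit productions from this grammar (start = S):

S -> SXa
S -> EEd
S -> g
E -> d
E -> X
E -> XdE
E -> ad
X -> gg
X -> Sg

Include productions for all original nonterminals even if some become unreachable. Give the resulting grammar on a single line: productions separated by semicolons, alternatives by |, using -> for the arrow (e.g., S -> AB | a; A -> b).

Unit productions: E->X.
Unit pairs (A ⇒* B via units): (E,X).
S: inherits non-unit rules of {S} → EEd | SXa | g.
E: inherits non-unit rules of {E, X} → Sg | XdE | ad | d | gg.
X: inherits non-unit rules of {X} → Sg | gg.

S -> g | EEd | SXa; E -> d | Sg | ad | gg | XdE; X -> Sg | gg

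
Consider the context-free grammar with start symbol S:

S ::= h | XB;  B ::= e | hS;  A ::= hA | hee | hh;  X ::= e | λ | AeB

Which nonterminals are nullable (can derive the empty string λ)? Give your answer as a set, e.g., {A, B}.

{X}

Directly nullable (have an ε-rule): {X}.
Not nullable: A, B, S — each has a terminal in every rule's right-hand side or depends on a non-nullable symbol.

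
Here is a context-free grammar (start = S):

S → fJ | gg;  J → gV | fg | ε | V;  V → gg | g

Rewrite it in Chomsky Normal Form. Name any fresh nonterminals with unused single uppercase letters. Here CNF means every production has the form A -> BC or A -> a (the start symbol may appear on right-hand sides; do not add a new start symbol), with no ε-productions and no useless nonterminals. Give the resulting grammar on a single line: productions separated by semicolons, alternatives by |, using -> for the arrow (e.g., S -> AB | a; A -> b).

S -> f | AJ | BB; A -> f; B -> g; J -> g | AB | BB | BV; V -> g | BB

Nullable: {J}; after ε-elimination: S -> f | fJ | gg; J -> V | fg | gV; V -> g | gg.
After unit-elimination: S -> f | fJ | gg; J -> g | fg | gV | gg; V -> g | gg.
TERM: introduce A -> f, B -> g and substitute in every rule of length ≥2.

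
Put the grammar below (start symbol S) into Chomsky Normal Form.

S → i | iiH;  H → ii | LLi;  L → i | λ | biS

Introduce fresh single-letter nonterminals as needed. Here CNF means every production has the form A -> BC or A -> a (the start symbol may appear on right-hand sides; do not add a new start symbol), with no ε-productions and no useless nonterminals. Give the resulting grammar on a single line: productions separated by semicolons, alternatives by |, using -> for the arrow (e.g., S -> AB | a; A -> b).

S -> i | AE; A -> i; B -> b; C -> LA; D -> AS; E -> AH; H -> i | AA | LA | LC; L -> i | BD

Nullable: {L}; after ε-elimination: S -> i | iiH; H -> i | Li | ii | LLi; L -> i | biS.
No unit productions to eliminate.
TERM: introduce B -> b, A -> i and substitute in every rule of length ≥2.
BIN: H -> LLA becomes H -> LC, C -> LA; L -> BAS becomes L -> BD, D -> AS; S -> AAH becomes S -> AE, E -> AH.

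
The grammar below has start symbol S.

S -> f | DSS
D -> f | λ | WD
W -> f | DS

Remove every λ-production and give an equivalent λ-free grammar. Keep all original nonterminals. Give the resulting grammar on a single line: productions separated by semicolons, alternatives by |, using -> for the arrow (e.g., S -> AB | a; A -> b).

Nullable set: {D}.
S -> DSS: D nullable, giving DSS | SS.
Drop D -> λ.
D -> WD: D nullable, giving W | WD.
W -> DS: D nullable, giving DS | S.
Unchanged (no nullable symbols): S -> f; D -> f; W -> f.

S -> f | SS | DSS; D -> W | f | WD; W -> S | f | DS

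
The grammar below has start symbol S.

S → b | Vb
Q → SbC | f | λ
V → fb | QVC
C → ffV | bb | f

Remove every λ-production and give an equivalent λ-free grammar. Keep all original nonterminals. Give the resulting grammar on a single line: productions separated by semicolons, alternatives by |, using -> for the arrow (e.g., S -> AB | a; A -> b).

S -> b | Vb; C -> f | bb | ffV; Q -> f | SbC; V -> VC | fb | QVC

Nullable set: {Q}.
Drop Q -> λ.
V -> QVC: Q nullable, giving QVC | VC.
Unchanged (no nullable symbols): S -> Vb; S -> b; C -> bb; C -> f; C -> ffV; Q -> SbC; Q -> f; V -> fb.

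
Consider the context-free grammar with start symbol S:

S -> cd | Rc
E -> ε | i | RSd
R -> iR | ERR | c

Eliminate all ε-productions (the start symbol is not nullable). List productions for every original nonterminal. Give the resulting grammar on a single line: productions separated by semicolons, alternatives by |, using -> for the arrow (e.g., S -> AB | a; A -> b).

S -> Rc | cd; E -> i | RSd; R -> c | RR | iR | ERR

Nullable set: {E}.
Drop E -> ε.
R -> ERR: E nullable, giving ERR | RR.
Unchanged (no nullable symbols): S -> Rc; S -> cd; E -> RSd; E -> i; R -> c; R -> iR.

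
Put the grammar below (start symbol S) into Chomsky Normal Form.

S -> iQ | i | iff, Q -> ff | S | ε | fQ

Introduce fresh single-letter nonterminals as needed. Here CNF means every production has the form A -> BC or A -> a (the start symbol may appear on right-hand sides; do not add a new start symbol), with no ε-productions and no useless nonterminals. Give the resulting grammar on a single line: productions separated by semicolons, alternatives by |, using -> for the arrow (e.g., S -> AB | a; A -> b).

Nullable: {Q}; after ε-elimination: S -> i | iQ | iff; Q -> S | f | fQ | ff.
After unit-elimination: S -> i | iQ | iff; Q -> f | i | fQ | ff | iQ | iff.
TERM: introduce A -> f, B -> i and substitute in every rule of length ≥2.
BIN: Q -> BAA becomes Q -> BC, C -> AA; S -> BAA becomes S -> BD, D -> AA.

S -> i | BD | BQ; A -> f; B -> i; C -> AA; D -> AA; Q -> f | i | AA | AQ | BC | BQ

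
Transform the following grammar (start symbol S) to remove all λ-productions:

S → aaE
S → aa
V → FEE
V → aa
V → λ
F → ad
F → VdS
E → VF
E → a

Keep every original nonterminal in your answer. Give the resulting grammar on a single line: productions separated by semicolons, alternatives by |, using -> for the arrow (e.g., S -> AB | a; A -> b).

S -> aa | aaE; E -> F | a | VF; F -> ad | dS | VdS; V -> aa | FEE

Nullable set: {V}.
E -> VF: V nullable, giving F | VF.
F -> VdS: V nullable, giving VdS | dS.
Drop V -> λ.
Unchanged (no nullable symbols): S -> aa; S -> aaE; E -> a; F -> ad; V -> FEE; V -> aa.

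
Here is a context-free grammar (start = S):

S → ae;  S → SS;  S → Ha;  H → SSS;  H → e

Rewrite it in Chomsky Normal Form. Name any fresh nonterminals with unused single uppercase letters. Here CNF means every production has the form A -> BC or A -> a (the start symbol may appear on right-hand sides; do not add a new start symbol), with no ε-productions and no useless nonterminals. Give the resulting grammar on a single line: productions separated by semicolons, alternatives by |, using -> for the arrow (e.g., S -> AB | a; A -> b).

S -> AB | HA | SS; A -> a; B -> e; C -> SS; H -> e | SC

No ε-productions.
No unit productions to eliminate.
TERM: introduce A -> a, B -> e and substitute in every rule of length ≥2.
BIN: H -> SSS becomes H -> SC, C -> SS.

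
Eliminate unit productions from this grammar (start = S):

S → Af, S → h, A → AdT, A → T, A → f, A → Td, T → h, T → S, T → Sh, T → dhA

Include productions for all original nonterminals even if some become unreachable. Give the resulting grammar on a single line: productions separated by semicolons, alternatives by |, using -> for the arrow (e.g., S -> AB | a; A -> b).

S -> h | Af; A -> f | h | Af | Sh | Td | AdT | dhA; T -> h | Af | Sh | dhA

Unit productions: A->T, T->S.
Unit pairs (A ⇒* B via units): (A,S), (A,T), (T,S).
S: inherits non-unit rules of {S} → Af | h.
A: inherits non-unit rules of {A, S, T} → AdT | Af | Sh | Td | dhA | f | h.
T: inherits non-unit rules of {S, T} → Af | Sh | dhA | h.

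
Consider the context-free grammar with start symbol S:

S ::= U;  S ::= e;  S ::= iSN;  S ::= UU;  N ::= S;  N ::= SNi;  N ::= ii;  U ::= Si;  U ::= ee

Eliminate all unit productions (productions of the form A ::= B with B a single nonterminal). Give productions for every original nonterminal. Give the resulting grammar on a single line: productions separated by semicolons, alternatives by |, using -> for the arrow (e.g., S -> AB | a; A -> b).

Unit productions: N->S, S->U.
Unit pairs (A ⇒* B via units): (N,S), (N,U), (S,U).
S: inherits non-unit rules of {S, U} → Si | UU | e | ee | iSN.
N: inherits non-unit rules of {N, S, U} → SNi | Si | UU | e | ee | iSN | ii.
U: inherits non-unit rules of {U} → Si | ee.

S -> e | Si | UU | ee | iSN; N -> e | Si | UU | ee | ii | SNi | iSN; U -> Si | ee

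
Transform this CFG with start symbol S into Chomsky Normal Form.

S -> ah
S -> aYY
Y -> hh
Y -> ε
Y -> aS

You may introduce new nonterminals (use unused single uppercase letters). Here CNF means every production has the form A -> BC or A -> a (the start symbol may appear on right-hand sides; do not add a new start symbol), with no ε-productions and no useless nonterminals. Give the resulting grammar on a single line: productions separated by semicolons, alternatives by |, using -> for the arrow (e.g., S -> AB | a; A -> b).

Nullable: {Y}; after ε-elimination: S -> a | aY | ah | aYY; Y -> aS | hh.
No unit productions to eliminate.
TERM: introduce A -> a, B -> h and substitute in every rule of length ≥2.
BIN: S -> AYY becomes S -> AC, C -> YY.

S -> a | AB | AC | AY; A -> a; B -> h; C -> YY; Y -> AS | BB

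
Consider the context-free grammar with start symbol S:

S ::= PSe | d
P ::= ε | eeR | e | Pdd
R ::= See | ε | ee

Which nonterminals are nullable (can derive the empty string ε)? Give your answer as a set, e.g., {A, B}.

{P, R}

Directly nullable (have an ε-rule): {P, R}.
Not nullable: S — each has a terminal in every rule's right-hand side or depends on a non-nullable symbol.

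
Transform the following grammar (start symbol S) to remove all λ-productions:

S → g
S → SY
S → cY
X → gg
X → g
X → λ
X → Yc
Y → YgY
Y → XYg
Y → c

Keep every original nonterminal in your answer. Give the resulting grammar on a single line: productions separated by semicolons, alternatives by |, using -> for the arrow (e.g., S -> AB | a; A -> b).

S -> g | SY | cY; X -> g | Yc | gg; Y -> c | Yg | XYg | YgY

Nullable set: {X}.
Drop X -> λ.
Y -> XYg: X nullable, giving XYg | Yg.
Unchanged (no nullable symbols): S -> SY; S -> cY; S -> g; X -> Yc; X -> g; X -> gg; Y -> YgY; Y -> c.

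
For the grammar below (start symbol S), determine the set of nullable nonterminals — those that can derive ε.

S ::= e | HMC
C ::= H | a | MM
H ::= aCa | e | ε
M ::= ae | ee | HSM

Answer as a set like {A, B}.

{C, H}

Directly nullable (have an ε-rule): {H}.
C is nullable via C -> H (every symbol on the right is already known nullable).
Not nullable: M, S — each has a terminal in every rule's right-hand side or depends on a non-nullable symbol.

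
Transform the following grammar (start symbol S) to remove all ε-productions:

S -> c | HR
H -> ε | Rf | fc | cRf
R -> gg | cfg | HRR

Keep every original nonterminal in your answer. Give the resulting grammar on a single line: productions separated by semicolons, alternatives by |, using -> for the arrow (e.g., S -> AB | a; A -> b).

Nullable set: {H}.
S -> HR: H nullable, giving HR | R.
Drop H -> ε.
R -> HRR: H nullable, giving HRR | RR.
Unchanged (no nullable symbols): S -> c; H -> Rf; H -> cRf; H -> fc; R -> cfg; R -> gg.

S -> R | c | HR; H -> Rf | fc | cRf; R -> RR | gg | HRR | cfg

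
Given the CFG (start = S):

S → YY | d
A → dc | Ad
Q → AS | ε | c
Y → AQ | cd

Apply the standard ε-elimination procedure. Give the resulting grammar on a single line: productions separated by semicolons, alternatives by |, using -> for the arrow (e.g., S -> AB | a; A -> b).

Nullable set: {Q}.
Drop Q -> ε.
Y -> AQ: Q nullable, giving A | AQ.
Unchanged (no nullable symbols): S -> YY; S -> d; A -> Ad; A -> dc; Q -> AS; Q -> c; Y -> cd.

S -> d | YY; A -> Ad | dc; Q -> c | AS; Y -> A | AQ | cd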